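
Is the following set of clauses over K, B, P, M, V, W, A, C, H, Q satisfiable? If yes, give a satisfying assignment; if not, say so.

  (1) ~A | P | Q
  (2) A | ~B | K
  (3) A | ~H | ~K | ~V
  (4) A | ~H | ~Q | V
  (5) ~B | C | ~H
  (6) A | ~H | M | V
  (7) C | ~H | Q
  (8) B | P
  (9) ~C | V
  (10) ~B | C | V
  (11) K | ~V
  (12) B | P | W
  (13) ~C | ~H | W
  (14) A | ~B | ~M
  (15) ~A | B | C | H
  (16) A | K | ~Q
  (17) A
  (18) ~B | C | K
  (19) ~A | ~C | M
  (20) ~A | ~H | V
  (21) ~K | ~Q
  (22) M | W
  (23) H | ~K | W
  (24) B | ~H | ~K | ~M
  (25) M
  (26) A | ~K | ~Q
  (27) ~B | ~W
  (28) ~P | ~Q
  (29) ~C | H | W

Unit clause (A) forces A = True.
Unit clause (M) forces M = True.
Set K = True.
  then (~K | ~Q) forces Q = False.
  then (~A | P | Q) forces P = True.
Try B = True:
  (~B | ~W) forces W = False.
  (H | ~K | W) forces H = True.
  (~B | C | ~H) forces C = True.
  clause (~C | ~H | W) is falsified — backtrack.
So B = False.
  then (B | ~H | ~K | ~M) forces H = False.
  then (~A | B | C | H) forces C = True.
  then (H | ~K | W) forces W = True.
  then (~C | V) forces V = True.
All clauses satisfied.

K: True, B: False, P: True, M: True, V: True, W: True, A: True, C: True, H: False, Q: False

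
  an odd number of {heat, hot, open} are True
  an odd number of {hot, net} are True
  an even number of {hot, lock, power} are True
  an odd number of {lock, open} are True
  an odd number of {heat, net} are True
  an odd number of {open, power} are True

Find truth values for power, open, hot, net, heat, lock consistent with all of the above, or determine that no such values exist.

power=F, open=T, hot=F, net=T, heat=F, lock=F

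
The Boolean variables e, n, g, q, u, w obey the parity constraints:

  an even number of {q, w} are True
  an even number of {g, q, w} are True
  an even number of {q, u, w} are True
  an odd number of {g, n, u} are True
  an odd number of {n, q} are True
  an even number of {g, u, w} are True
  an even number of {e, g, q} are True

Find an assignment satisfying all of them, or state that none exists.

e=F, n=T, g=F, q=F, u=F, w=F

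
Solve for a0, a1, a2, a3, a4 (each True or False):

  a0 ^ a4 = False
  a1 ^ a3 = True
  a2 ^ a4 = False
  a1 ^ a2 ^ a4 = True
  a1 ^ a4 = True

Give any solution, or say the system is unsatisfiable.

a0: False, a1: True, a2: False, a3: False, a4: False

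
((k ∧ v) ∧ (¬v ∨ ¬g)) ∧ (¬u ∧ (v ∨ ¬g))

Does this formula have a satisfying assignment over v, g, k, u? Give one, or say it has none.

v = True, g = False, k = True, u = False

  (k ∧ v) ∧ (¬v ∨ ¬g) = True
    k ∧ v = True
    ¬v ∨ ¬g = True
      ¬v = False
      ¬g = True
  ¬u ∧ (v ∨ ¬g) = True
    ¬u = True
    v ∨ ¬g = True
      ¬g = True
Both conjuncts True, so the formula holds.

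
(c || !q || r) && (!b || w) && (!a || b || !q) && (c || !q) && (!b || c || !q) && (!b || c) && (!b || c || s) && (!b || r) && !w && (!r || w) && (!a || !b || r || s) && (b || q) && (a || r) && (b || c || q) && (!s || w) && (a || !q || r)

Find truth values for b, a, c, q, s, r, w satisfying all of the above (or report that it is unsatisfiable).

Case w = True:
  Clause (!w) is falsified — contradiction.
Case w = False:
  (!b || w) forces b = False.
  (!r || w) forces r = False.
  (b || q) forces q = True.
  (c || !q || r) forces c = True.
  (!a || b || !q) forces a = False.
  Clause (a || r) is falsified — contradiction.
Both cases fail, so the formula is unsatisfiable.

UNSATISFIABLE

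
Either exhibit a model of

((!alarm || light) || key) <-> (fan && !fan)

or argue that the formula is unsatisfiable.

alarm: True, light: False, fan: True, key: False

  ((!alarm || light) || key) <-> (fan && !fan) = True
    (!alarm || light) || key = False
      !alarm || light = False
        !alarm = False
    fan && !fan = False
      !fan = False
The formula evaluates to True.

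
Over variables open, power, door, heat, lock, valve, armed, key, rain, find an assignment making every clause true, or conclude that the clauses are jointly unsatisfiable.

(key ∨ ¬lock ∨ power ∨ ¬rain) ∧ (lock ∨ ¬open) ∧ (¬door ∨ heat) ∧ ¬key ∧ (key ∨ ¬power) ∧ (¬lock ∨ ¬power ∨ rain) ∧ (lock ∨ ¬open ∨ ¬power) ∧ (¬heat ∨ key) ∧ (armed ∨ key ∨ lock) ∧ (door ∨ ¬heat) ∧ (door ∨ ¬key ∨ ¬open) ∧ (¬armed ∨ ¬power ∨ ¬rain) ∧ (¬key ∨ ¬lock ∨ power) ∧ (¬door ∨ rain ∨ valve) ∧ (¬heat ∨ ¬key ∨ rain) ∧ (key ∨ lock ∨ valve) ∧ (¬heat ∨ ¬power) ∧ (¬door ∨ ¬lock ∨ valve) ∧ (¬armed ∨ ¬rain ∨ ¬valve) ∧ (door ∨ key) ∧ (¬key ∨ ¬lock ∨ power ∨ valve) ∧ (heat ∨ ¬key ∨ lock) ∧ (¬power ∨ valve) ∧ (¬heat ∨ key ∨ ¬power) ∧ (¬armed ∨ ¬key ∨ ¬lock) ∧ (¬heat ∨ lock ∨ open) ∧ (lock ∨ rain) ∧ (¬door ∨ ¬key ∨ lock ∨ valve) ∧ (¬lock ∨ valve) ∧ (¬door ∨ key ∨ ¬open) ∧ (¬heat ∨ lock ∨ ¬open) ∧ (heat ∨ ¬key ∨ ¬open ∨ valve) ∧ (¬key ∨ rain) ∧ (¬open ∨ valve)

No satisfying assignment exists.

Case door = True:
  (¬door ∨ heat) forces heat = True.
  (¬key) forces key = False.
  Clause (¬heat ∨ key) is falsified — contradiction.
Case door = False:
  (¬key) forces key = False.
  Clause (door ∨ key) is falsified — contradiction.
Both cases fail, so the formula is unsatisfiable.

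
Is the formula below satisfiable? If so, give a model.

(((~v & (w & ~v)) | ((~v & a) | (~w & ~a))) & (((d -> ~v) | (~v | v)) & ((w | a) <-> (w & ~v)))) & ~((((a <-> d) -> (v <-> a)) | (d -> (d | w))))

The conjunct ~((((a <-> d) -> (v <-> a)) | (d -> (d | w)))) is unsatisfiable on its own:
  d = True: this becomes ~(((a -> (v <-> a)) | True)) = False.
  d = False: this becomes ~(((~a -> (v <-> a)) | True)) = False.
So the whole conjunction is unsatisfiable.

The formula is unsatisfiable.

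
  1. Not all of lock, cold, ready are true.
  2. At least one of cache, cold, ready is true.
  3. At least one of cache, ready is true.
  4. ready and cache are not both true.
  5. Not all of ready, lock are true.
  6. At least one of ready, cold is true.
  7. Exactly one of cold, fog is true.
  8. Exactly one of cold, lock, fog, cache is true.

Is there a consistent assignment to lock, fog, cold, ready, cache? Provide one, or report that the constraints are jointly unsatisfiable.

lock = False; fog = False; cold = True; ready = True; cache = False

  (1) {lock, cold, ready}: 2/3 true — not all ✓
  (2) {cache, cold, ready}: 2 true — at least one ✓
  (3) {cache, ready}: 1 true — at least one ✓
  (4) ready=T, cache=F — not both ✓
  (5) {ready, lock}: 1/2 true — not all ✓
  (6) {ready, cold}: 2 true — at least one ✓
  (7) {cold, fog}: 1 true — exactly one ✓
  (8) {cold, lock, fog, cache}: 1 true — exactly one ✓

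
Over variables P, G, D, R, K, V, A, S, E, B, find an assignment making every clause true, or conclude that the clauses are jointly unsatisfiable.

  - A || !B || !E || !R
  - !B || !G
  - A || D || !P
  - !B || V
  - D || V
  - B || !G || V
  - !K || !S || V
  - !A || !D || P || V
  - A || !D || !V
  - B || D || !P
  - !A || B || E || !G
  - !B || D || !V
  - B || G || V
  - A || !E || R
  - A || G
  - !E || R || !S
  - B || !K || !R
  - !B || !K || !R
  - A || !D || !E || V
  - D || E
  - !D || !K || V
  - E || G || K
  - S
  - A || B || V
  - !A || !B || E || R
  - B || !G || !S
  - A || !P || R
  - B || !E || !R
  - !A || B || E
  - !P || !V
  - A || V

Unit clause (S) forces S = True.
Try P = True:
  (!P || !V) forces V = False.
  (!B || V) forces B = False.
  (D || V) forces D = True.
  (B || !G || V) forces G = False.
  clause (B || G || V) is falsified — backtrack.
So P = False.
Set G = False.
  then (A || G) forces A = True.
Set D = True.
  then (!A || !D || P || V) forces V = True.
Set R = True.
Set K = False.
  then (E || G || K) forces E = True.
  then (B || !E || !R) forces B = True.
All clauses satisfied.

P=F; G=F; D=T; R=T; K=F; V=T; A=T; S=T; E=T; B=T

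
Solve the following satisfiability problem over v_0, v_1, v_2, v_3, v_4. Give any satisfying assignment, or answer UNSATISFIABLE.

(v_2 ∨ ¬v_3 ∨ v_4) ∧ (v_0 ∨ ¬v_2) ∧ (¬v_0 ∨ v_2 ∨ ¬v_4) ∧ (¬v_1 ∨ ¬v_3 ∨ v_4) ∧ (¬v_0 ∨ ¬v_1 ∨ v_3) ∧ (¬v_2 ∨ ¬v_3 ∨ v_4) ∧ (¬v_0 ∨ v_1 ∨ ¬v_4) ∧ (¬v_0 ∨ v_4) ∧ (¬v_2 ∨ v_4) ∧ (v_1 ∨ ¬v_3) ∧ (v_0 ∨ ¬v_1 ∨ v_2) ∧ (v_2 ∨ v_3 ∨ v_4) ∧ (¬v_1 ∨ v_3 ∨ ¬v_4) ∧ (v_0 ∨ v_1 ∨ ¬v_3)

Set v_0 = False.
  then (v_0 ∨ ¬v_2) forces v_2 = False.
  then (v_0 ∨ ¬v_1 ∨ v_2) forces v_1 = False.
  then (v_0 ∨ v_1 ∨ ¬v_3) forces v_3 = False.
  then (v_2 ∨ v_3 ∨ v_4) forces v_4 = True.
All clauses satisfied.

v_0=F, v_1=F, v_2=F, v_3=F, v_4=T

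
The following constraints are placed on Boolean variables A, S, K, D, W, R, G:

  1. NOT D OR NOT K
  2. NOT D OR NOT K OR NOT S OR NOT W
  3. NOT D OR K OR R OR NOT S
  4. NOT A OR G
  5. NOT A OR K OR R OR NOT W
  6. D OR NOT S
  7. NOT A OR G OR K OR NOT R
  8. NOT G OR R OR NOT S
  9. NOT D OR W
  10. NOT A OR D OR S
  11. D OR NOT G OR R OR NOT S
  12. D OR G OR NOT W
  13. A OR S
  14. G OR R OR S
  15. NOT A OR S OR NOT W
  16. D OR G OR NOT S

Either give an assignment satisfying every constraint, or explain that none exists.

Set A = False.
  then (A OR S) forces S = True.
  then (D OR NOT S) forces D = True.
  then (NOT D OR W) forces W = True.
  then (NOT D OR NOT K) forces K = False.
  then (NOT D OR K OR R OR NOT S) forces R = True.
Set G = False.
All clauses satisfied.

A = False, S = True, K = False, D = True, W = True, R = True, G = False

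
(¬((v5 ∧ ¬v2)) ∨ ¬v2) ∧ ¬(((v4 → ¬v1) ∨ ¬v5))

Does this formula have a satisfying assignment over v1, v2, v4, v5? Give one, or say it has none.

v1 = True, v2 = True, v4 = True, v5 = True

  ¬((v5 ∧ ¬v2)) ∨ ¬v2 = True
    ¬((v5 ∧ ¬v2)) = True
      v5 ∧ ¬v2 = False
        ¬v2 = False
    ¬v2 = False
  ¬(((v4 → ¬v1) ∨ ¬v5)) = True
    (v4 → ¬v1) ∨ ¬v5 = False
      v4 → ¬v1 = False
        ¬v1 = False
      ¬v5 = False
Both conjuncts True, so the formula holds.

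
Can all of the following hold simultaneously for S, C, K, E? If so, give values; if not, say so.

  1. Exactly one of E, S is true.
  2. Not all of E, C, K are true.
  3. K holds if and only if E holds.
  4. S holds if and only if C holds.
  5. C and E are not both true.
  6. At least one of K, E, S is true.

S = False; C = False; K = True; E = True

  (1) {E, S}: 1 true — exactly one ✓
  (2) {E, C, K}: 2/3 true — not all ✓
  (3) K=T, E=T — same ✓
  (4) S=F, C=F — same ✓
  (5) C=F, E=T — not both ✓
  (6) {K, E, S}: 2 true — at least one ✓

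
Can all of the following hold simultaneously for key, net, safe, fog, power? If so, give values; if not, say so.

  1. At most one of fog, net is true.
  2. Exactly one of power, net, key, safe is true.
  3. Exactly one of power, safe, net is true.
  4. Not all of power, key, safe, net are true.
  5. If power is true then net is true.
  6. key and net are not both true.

key=F, net=T, safe=F, fog=F, power=F

  (1) {fog, net}: 1 true — at most one ✓
  (2) {power, net, key, safe}: 1 true — exactly one ✓
  (3) {power, safe, net}: 1 true — exactly one ✓
  (4) {power, key, safe, net}: 1/4 true — not all ✓
  (5) power=F ⇒ net: vacuous ✓
  (6) key=F, net=T — not both ✓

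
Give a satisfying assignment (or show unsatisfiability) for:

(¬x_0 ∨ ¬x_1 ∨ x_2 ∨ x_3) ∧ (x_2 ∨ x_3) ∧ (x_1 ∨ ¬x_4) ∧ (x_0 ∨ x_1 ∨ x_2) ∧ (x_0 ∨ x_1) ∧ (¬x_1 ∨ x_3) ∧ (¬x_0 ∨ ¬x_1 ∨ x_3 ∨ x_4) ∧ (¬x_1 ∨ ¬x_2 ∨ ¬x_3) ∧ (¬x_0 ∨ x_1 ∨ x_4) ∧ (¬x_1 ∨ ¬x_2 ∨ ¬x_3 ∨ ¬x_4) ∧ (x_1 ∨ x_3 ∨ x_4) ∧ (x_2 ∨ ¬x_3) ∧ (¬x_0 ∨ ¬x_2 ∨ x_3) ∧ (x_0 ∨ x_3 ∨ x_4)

The formula is unsatisfiable.

Case x_1 = True:
  (¬x_1 ∨ x_3) forces x_3 = True.
  (¬x_1 ∨ ¬x_2 ∨ ¬x_3) forces x_2 = False.
  Clause (x_2 ∨ ¬x_3) is falsified — contradiction.
Case x_1 = False:
  (x_1 ∨ ¬x_4) forces x_4 = False.
  (x_0 ∨ x_1) forces x_0 = True.
  Clause (¬x_0 ∨ x_1 ∨ x_4) is falsified — contradiction.
Both cases fail, so the formula is unsatisfiable.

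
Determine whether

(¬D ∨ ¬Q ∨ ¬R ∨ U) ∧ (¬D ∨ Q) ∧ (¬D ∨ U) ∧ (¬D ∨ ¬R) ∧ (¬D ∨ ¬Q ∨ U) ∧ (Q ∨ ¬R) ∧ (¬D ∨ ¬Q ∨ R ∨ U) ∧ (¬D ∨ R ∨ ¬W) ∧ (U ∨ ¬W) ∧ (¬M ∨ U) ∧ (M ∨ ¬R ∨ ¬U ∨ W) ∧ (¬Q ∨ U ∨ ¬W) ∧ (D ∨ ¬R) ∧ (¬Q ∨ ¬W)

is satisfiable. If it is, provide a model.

Set U = False.
  then (¬D ∨ U) forces D = False.
  then (U ∨ ¬W) forces W = False.
  then (¬M ∨ U) forces M = False.
  then (D ∨ ¬R) forces R = False.
Set Q = True.
All clauses satisfied.

U: False, M: False, Q: True, D: False, R: False, W: False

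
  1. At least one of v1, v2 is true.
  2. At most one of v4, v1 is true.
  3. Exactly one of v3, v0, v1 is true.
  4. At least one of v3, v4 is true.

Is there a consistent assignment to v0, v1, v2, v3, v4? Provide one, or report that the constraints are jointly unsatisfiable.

v0: False, v1: False, v2: True, v3: True, v4: False

  (1) {v1, v2}: 1 true — at least one ✓
  (2) {v4, v1}: 0 true — at most one ✓
  (3) {v3, v0, v1}: 1 true — exactly one ✓
  (4) {v3, v4}: 1 true — at least one ✓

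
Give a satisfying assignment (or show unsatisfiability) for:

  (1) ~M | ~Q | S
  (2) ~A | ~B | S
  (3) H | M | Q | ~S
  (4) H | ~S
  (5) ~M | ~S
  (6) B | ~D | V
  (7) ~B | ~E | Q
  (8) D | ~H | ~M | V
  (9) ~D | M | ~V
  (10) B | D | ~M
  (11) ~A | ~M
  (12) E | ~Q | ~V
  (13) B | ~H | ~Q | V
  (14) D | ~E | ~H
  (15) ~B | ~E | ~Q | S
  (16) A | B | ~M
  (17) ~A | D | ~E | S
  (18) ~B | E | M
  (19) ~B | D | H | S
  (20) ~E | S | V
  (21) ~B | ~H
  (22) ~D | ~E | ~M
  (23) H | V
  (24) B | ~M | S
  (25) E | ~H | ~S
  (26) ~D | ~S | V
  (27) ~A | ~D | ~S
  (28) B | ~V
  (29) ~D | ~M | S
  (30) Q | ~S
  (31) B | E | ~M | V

M: False; E: False; H: True; V: False; A: False; B: False; D: False; Q: False; S: False

Set M = False.
Set E = False.
  then (~B | E | M) forces B = False.
  then (B | ~V) forces V = False.
  then (B | ~D | V) forces D = False.
  then (H | V) forces H = True.
  then (E | ~H | ~S) forces S = False.
  then (B | ~H | ~Q | V) forces Q = False.
Set A = False.
All clauses satisfied.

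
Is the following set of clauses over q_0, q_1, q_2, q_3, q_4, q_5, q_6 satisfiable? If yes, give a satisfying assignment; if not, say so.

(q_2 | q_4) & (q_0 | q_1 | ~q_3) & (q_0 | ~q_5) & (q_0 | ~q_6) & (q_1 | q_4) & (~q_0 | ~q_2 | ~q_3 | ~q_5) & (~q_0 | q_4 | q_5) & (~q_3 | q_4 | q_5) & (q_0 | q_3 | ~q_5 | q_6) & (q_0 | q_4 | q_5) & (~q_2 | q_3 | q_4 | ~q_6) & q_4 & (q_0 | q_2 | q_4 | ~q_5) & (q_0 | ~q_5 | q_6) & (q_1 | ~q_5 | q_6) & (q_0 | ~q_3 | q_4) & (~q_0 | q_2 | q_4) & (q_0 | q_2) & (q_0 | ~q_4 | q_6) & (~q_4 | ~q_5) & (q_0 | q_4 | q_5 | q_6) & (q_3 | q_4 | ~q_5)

q_0 = True, q_1 = False, q_2 = False, q_3 = False, q_4 = True, q_5 = False, q_6 = True

Unit clause (q_4) forces q_4 = True.
In (~q_4 | ~q_5) only ~q_5 is left, so q_5 = False.
Try q_0 = False:
  (q_0 | ~q_6) forces q_6 = False.
  clause (q_0 | ~q_4 | q_6) is falsified — backtrack.
So q_0 = True.
Set q_1 = False.
Set q_2 = False.
Set q_3 = False.
Set q_6 = True.
All clauses satisfied.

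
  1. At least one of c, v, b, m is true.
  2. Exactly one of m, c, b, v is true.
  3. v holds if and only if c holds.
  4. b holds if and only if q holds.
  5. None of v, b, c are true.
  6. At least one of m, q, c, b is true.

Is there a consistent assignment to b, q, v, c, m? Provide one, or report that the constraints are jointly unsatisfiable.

b = False; q = False; v = False; c = False; m = True

  (1) {c, v, b, m}: 1 true — at least one ✓
  (2) {m, c, b, v}: 1 true — exactly one ✓
  (3) v=F, c=F — same ✓
  (4) b=F, q=F — same ✓
  (5) {v, b, c}: 0 true — none ✓
  (6) {m, q, c, b}: 1 true — at least one ✓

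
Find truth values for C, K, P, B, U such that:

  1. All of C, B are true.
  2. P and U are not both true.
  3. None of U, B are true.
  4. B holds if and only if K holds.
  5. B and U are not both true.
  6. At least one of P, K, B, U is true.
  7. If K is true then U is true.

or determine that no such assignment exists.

The formula is unsatisfiable.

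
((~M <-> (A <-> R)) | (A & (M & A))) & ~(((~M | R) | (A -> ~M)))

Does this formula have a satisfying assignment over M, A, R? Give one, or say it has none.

M = True; A = True; R = False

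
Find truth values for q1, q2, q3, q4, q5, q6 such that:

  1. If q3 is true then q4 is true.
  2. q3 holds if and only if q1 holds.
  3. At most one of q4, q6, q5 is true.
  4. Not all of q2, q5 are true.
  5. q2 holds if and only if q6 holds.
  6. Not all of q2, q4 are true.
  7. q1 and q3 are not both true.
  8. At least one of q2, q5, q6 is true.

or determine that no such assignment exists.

q1=F; q2=F; q3=F; q4=F; q5=T; q6=F

  (1) q3=F ⇒ q4: vacuous ✓
  (2) q3=F, q1=F — same ✓
  (3) {q4, q6, q5}: 1 true — at most one ✓
  (4) {q2, q5}: 1/2 true — not all ✓
  (5) q2=F, q6=F — same ✓
  (6) {q2, q4}: 0/2 true — not all ✓
  (7) q1=F, q3=F — not both ✓
  (8) {q2, q5, q6}: 1 true — at least one ✓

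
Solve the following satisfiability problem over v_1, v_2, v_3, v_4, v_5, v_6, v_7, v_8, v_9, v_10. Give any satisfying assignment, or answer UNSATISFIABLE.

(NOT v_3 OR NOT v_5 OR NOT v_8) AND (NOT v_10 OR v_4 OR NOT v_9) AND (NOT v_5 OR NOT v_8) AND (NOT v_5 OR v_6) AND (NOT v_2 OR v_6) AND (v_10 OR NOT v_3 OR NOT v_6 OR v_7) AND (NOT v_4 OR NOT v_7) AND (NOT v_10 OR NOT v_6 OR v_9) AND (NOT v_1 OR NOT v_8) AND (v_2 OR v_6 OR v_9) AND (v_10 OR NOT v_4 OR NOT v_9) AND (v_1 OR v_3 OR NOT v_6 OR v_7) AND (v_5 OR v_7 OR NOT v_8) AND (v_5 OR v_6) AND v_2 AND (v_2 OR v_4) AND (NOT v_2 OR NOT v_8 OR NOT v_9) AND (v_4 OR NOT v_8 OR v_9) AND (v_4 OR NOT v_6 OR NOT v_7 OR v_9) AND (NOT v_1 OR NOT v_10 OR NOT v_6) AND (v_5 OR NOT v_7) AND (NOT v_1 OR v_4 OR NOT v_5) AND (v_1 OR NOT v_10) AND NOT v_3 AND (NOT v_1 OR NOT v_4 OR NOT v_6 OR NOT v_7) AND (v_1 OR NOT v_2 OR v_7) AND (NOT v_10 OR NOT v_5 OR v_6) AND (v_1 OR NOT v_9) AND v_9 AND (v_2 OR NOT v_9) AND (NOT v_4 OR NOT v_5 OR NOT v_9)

Unit clause (v_2) forces v_2 = True.
Unit clause (NOT v_3) forces v_3 = False.
Unit clause (v_9) forces v_9 = True.
In (NOT v_2 OR v_6) only v_6 is left, so v_6 = True.
In (NOT v_2 OR NOT v_8 OR NOT v_9) only NOT v_8 is left, so v_8 = False.
In (v_1 OR NOT v_9) only v_1 is left, so v_1 = True.
In (NOT v_1 OR NOT v_10 OR NOT v_6) only NOT v_10 is left, so v_10 = False.
In (v_10 OR NOT v_4 OR NOT v_9) only NOT v_4 is left, so v_4 = False.
In (NOT v_1 OR v_4 OR NOT v_5) only NOT v_5 is left, so v_5 = False.
In (v_5 OR NOT v_7) only NOT v_7 is left, so v_7 = False.
All clauses satisfied.

v_1 = True, v_2 = True, v_3 = False, v_4 = False, v_5 = False, v_6 = True, v_7 = False, v_8 = False, v_9 = True, v_10 = False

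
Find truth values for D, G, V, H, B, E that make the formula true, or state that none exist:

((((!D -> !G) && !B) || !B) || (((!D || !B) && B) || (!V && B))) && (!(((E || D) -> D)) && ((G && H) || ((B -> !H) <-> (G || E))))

D=F; G=T; V=F; H=F; B=T; E=T

  (((!D -> !G) && !B) || !B) || (((!D || !B) && B) || (!V && B)) = True
    ((!D -> !G) && !B) || !B = False
      (!D -> !G) && !B = False
        !D -> !G = False
          !D = True
          !G = False
        !B = False
      !B = False
    ((!D || !B) && B) || (!V && B) = True
      (!D || !B) && B = True
        !D || !B = True
          !D = True
          !B = False
      !V && B = True
        !V = True
  !(((E || D) -> D)) && ((G && H) || ((B -> !H) <-> (G || E))) = True
    !(((E || D) -> D)) = True
      (E || D) -> D = False
        E || D = True
    (G && H) || ((B -> !H) <-> (G || E)) = True
      G && H = False
      (B -> !H) <-> (G || E) = True
        B -> !H = True
          !H = True
        G || E = True
Both conjuncts True, so the formula holds.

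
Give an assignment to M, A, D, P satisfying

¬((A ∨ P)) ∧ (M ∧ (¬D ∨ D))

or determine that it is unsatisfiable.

M = True, A = False, D = False, P = False

  ¬((A ∨ P)) = True
    A ∨ P = False
  M ∧ (¬D ∨ D) = True
    ¬D ∨ D = True
      ¬D = True
Both conjuncts True, so the formula holds.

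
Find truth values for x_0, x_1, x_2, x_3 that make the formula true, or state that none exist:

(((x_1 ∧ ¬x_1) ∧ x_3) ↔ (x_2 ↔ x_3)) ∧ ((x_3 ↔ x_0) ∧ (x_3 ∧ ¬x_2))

x_0: True, x_1: True, x_2: False, x_3: True

  ((x_1 ∧ ¬x_1) ∧ x_3) ↔ (x_2 ↔ x_3) = True
    (x_1 ∧ ¬x_1) ∧ x_3 = False
      x_1 ∧ ¬x_1 = False
        ¬x_1 = False
    x_2 ↔ x_3 = False
  (x_3 ↔ x_0) ∧ (x_3 ∧ ¬x_2) = True
    x_3 ↔ x_0 = True
    x_3 ∧ ¬x_2 = True
      ¬x_2 = True
Both conjuncts True, so the formula holds.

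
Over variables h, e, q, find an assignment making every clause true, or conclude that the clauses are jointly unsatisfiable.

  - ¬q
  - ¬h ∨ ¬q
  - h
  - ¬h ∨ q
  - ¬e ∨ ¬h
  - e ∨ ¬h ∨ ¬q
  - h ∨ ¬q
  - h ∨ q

Unsatisfiable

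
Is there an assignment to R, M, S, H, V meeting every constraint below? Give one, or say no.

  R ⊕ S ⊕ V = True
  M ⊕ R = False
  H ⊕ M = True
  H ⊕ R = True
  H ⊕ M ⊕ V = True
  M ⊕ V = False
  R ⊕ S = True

R: False, M: False, S: True, H: True, V: False

R ⊕ S ⊕ V = F ⊕ T ⊕ F = True ✓
M ⊕ R = F ⊕ F = False ✓
H ⊕ M = T ⊕ F = True ✓
H ⊕ R = T ⊕ F = True ✓
H ⊕ M ⊕ V = T ⊕ F ⊕ F = True ✓
M ⊕ V = F ⊕ F = False ✓
R ⊕ S = F ⊕ T = True ✓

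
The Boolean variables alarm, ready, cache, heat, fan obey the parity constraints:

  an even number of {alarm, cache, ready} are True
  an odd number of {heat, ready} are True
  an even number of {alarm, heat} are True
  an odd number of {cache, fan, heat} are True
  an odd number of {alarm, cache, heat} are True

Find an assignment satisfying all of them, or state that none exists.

alarm = False; ready = True; cache = True; heat = False; fan = False

{alarm, cache, ready}: 2 true → even ✓
{heat, ready}: 1 true → odd ✓
{alarm, heat}: 0 true → even ✓
{cache, fan, heat}: 1 true → odd ✓
{alarm, cache, heat}: 1 true → odd ✓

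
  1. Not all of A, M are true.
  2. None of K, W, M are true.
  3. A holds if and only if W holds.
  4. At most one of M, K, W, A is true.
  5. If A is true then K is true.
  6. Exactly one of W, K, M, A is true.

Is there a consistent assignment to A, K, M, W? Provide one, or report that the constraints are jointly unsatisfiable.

Case K = True:
  Constraint (2) is violated (K=T) — contradiction.
Case K = False:
  (2) forces W = False.
  (2) forces M = False.
  (3) with W=F forces A = False.
  Constraint (6) is violated (W=F, K=F, M=F, A=F) — contradiction.
Both cases fail — unsatisfiable.

Unsatisfiable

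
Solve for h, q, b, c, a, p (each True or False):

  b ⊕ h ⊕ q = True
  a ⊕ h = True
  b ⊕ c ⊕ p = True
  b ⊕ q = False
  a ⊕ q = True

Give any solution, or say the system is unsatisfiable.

h=T; q=T; b=T; c=T; a=F; p=T

b ⊕ h ⊕ q = T ⊕ T ⊕ T = True ✓
a ⊕ h = F ⊕ T = True ✓
b ⊕ c ⊕ p = T ⊕ T ⊕ T = True ✓
b ⊕ q = T ⊕ T = False ✓
a ⊕ q = F ⊕ T = True ✓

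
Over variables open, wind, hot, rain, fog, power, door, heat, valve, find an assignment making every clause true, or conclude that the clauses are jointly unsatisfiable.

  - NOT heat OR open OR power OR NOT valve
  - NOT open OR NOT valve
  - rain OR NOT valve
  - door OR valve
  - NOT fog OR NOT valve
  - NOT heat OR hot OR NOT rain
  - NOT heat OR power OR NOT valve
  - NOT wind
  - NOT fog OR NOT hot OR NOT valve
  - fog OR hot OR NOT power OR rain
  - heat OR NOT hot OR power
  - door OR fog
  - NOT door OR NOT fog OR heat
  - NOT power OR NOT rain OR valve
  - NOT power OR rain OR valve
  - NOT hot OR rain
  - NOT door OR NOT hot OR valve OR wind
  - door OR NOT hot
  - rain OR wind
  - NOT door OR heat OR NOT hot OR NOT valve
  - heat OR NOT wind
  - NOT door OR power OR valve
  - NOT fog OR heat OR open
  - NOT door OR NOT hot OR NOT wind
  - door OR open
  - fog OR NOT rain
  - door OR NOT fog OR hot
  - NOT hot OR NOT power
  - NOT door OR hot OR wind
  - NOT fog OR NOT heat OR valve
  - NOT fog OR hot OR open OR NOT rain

Unsatisfiable — no assignment works.

Case wind = True:
  Clause (NOT wind) is falsified — contradiction.
Case wind = False:
  (rain OR wind) forces rain = True.
  (fog OR NOT rain) forces fog = True.
  (NOT fog OR NOT valve) forces valve = False.
  (door OR valve) forces door = True.
  (NOT door OR NOT fog OR heat) forces heat = True.
  Clause (NOT fog OR NOT heat OR valve) is falsified — contradiction.
Both cases fail, so the formula is unsatisfiable.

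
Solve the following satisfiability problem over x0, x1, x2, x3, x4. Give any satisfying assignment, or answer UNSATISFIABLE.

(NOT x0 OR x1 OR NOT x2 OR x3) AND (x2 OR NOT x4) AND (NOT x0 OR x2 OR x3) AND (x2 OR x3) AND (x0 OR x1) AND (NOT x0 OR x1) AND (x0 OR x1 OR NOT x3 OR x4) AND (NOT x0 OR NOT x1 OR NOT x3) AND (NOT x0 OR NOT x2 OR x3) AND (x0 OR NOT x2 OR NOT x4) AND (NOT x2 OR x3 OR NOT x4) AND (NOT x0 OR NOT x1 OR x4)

x0=F, x1=T, x2=T, x3=F, x4=F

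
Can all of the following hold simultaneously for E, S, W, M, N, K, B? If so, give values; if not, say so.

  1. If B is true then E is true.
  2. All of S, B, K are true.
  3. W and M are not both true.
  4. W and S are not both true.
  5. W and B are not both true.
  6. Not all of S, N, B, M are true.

E=T, S=T, W=F, M=F, N=F, K=T, B=T

  (1) B=T ⇒ E: T ✓
  (2) {S, B, K}: all 3 true ✓
  (3) W=F, M=F — not both ✓
  (4) W=F, S=T — not both ✓
  (5) W=F, B=T — not both ✓
  (6) {S, N, B, M}: 2/4 true — not all ✓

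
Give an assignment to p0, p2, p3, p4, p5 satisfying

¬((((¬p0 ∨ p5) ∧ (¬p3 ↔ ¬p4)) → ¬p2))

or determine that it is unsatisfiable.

p0=F, p2=T, p3=F, p4=F, p5=T

  ¬((((¬p0 ∨ p5) ∧ (¬p3 ↔ ¬p4)) → ¬p2)) = True
    ((¬p0 ∨ p5) ∧ (¬p3 ↔ ¬p4)) → ¬p2 = False
      (¬p0 ∨ p5) ∧ (¬p3 ↔ ¬p4) = True
        ¬p0 ∨ p5 = True
          ¬p0 = True
        ¬p3 ↔ ¬p4 = True
          ¬p3 = True
          ¬p4 = True
      ¬p2 = False
The formula evaluates to True.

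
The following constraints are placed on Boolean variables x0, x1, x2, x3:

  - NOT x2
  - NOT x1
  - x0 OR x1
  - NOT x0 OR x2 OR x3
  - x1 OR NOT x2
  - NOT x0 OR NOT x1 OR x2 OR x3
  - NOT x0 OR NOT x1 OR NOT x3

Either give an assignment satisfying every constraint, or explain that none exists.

Unit clause (NOT x2) forces x2 = False.
Unit clause (NOT x1) forces x1 = False.
In (x0 OR x1) only x0 is left, so x0 = True.
In (NOT x0 OR x2 OR x3) only x3 is left, so x3 = True.
Check each clause:
  (NOT x2): NOT x2 holds.
  (NOT x1): NOT x1 holds.
  (x0 OR x1): x0 holds.
  (NOT x0 OR x2 OR x3): x3 holds.
  (x1 OR NOT x2): NOT x2 holds.
  (NOT x0 OR NOT x1 OR x2 OR x3): NOT x1 holds.
  (NOT x0 OR NOT x1 OR NOT x3): NOT x1 holds.
All clauses satisfied.

x0 = True, x1 = False, x2 = False, x3 = True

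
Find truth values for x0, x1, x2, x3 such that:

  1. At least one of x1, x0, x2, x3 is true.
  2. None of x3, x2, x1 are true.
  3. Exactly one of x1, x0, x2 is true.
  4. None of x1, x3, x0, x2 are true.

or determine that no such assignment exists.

UNSATISFIABLE

Case x0 = True:
  Constraint (4) is violated (x0=T) — contradiction.
Case x0 = False:
  (2) forces x3 = False.
  (2) forces x2 = False.
  (1) with x0=F, x2=F, x3=F forces x1 = True.
  Constraint (2) is violated (x1=T) — contradiction.
Both cases fail — unsatisfiable.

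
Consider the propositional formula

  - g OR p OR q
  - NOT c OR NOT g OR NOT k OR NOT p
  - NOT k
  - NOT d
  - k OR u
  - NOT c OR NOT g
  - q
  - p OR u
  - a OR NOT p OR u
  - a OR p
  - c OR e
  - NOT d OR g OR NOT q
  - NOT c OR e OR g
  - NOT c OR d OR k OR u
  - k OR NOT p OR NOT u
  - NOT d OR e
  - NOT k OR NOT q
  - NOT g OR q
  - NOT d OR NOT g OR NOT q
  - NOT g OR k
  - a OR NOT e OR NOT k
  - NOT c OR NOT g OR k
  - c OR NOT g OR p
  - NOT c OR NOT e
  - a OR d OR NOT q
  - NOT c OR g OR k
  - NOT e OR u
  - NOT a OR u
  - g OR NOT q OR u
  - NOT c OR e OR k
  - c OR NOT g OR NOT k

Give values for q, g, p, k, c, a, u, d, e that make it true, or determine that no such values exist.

q: True; g: False; p: False; k: False; c: False; a: True; u: True; d: False; e: True

Unit clause (NOT k) forces k = False.
Unit clause (NOT d) forces d = False.
In (k OR u) only u is left, so u = True.
Unit clause (q) forces q = True.
In (k OR NOT p OR NOT u) only NOT p is left, so p = False.
In (NOT g OR k) only NOT g is left, so g = False.
In (a OR d OR NOT q) only a is left, so a = True.
In (NOT c OR g OR k) only NOT c is left, so c = False.
In (c OR e) only e is left, so e = True.
All clauses satisfied.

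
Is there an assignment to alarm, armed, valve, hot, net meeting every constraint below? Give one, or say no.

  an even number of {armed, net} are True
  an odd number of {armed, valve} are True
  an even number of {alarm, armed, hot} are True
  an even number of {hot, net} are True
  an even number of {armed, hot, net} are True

alarm = False, armed = False, valve = True, hot = False, net = False

{armed, net}: 0 true → even ✓
{armed, valve}: 1 true → odd ✓
{alarm, armed, hot}: 0 true → even ✓
{hot, net}: 0 true → even ✓
{armed, hot, net}: 0 true → even ✓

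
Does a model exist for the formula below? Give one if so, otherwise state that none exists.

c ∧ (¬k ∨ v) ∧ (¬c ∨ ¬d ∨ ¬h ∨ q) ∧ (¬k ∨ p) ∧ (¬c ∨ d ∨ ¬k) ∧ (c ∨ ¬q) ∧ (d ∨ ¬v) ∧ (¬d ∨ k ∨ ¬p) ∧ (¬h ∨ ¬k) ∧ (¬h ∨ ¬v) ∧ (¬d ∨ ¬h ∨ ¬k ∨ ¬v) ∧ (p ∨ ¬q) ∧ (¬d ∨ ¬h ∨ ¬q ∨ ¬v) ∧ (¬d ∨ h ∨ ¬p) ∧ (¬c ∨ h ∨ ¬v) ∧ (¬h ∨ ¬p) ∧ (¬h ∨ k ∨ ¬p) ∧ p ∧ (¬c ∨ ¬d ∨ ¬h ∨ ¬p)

k: False; c: True; q: True; d: False; h: False; v: False; p: True

Unit clause (c) forces c = True.
Unit clause (p) forces p = True.
In (¬h ∨ ¬p) only ¬h is left, so h = False.
In (¬d ∨ h ∨ ¬p) only ¬d is left, so d = False.
In (¬c ∨ h ∨ ¬v) only ¬v is left, so v = False.
In (¬k ∨ v) only ¬k is left, so k = False.
Set q = True.
All clauses satisfied.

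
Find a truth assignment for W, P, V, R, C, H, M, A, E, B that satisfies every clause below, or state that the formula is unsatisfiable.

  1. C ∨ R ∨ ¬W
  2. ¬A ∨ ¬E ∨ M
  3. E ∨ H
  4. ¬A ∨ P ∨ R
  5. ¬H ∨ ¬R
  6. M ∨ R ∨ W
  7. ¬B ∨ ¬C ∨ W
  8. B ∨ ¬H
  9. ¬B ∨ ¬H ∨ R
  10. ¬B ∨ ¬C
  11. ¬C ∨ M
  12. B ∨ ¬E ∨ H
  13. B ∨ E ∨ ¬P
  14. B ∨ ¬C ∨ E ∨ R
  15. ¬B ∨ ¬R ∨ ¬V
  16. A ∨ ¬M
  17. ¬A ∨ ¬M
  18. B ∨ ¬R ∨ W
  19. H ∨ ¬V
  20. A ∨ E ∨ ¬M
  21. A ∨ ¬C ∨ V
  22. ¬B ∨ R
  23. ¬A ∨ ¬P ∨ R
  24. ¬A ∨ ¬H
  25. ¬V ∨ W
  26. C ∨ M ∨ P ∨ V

Set W = True.
Set P = True.
Try V = True:
  (H ∨ ¬V) forces H = True.
  (¬H ∨ ¬R) forces R = False.
  (C ∨ R ∨ ¬W) forces C = True.
  (B ∨ ¬H) forces B = True.
  clause (¬B ∨ ¬H ∨ R) is falsified — backtrack.
So V = False.
Set R = True.
  then (¬H ∨ ¬R) forces H = False.
  then (E ∨ H) forces E = True.
  then (B ∨ ¬E ∨ H) forces B = True.
  then (¬B ∨ ¬C) forces C = False.
Set M = False.
  then (¬A ∨ ¬E ∨ M) forces A = False.
All clauses satisfied.

W: True, P: True, V: False, R: True, C: False, H: False, M: False, A: False, E: True, B: True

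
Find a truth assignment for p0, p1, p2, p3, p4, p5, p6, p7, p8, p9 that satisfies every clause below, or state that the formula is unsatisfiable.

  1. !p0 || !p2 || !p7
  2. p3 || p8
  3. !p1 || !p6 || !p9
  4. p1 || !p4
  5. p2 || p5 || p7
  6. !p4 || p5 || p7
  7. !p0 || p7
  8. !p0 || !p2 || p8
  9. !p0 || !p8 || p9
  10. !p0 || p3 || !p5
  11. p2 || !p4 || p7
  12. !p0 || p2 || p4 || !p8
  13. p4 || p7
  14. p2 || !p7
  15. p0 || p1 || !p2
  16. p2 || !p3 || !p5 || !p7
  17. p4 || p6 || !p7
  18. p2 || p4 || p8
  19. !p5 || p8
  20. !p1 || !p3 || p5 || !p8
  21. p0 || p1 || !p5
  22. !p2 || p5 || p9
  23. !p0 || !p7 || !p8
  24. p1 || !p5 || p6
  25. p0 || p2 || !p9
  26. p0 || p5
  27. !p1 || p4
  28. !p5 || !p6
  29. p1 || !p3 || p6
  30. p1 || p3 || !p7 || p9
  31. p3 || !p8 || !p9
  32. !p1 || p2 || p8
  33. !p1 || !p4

No satisfying assignment exists.

Case p1 = True:
  (!p1 || p4) forces p4 = True.
  Clause (!p1 || !p4) is falsified — contradiction.
Case p1 = False:
  (p1 || !p4) forces p4 = False.
  (p4 || p7) forces p7 = True.
  (p2 || !p7) forces p2 = True.
  (!p0 || !p2 || !p7) forces p0 = False.
  Clause (p0 || p1 || !p2) is falsified — contradiction.
Both cases fail, so the formula is unsatisfiable.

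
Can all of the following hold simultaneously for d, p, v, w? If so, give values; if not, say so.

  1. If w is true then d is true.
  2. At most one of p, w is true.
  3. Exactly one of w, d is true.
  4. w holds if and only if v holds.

d = True; p = False; v = False; w = False

  (1) w=F ⇒ d: vacuous ✓
  (2) {p, w}: 0 true — at most one ✓
  (3) {w, d}: 1 true — exactly one ✓
  (4) w=F, v=F — same ✓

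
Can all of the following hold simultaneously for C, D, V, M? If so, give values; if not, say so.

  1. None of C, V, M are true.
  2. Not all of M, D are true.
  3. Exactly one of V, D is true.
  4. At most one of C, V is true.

C: False, D: True, V: False, M: False

  (1) {C, V, M}: 0 true — none ✓
  (2) {M, D}: 1/2 true — not all ✓
  (3) {V, D}: 1 true — exactly one ✓
  (4) {C, V}: 0 true — at most one ✓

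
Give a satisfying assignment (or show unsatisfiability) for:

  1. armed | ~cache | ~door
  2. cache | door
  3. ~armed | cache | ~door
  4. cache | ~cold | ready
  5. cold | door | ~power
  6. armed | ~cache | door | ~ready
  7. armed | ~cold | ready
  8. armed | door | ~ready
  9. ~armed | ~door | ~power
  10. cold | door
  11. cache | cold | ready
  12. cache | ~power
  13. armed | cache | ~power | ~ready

armed = True, ready = False, power = False, cache = True, door = False, cold = True

Set armed = True.
Set ready = False.
Set power = False.
Set cache = True.
Set door = False.
  then (cold | door) forces cold = True.
All clauses satisfied.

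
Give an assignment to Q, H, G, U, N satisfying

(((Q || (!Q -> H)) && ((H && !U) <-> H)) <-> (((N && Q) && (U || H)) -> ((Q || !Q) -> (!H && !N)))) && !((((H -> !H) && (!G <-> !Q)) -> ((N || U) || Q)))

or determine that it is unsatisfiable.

Case Q = True: the conjunct !((((H -> !H) && (!G <-> !Q)) -> ((N || U) || Q))) becomes !((((H -> !H) && G) -> True)) = False.
Case Q = False: the formula simplifies to (H && ((H && !U) <-> H)) && !((((H -> !H) && !G) -> (N || U))).
  H = True: the conjunct !((((H -> !H) && !G) -> (N || U))) becomes !((False -> (N || U))) = False.
  H = False: the conjunct H is False.
Both cases fail — unsatisfiable.

UNSATISFIABLE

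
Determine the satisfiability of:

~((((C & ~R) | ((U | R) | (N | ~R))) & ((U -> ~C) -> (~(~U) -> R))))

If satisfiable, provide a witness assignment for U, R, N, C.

U = True; R = False; N = True; C = False

  ~((((C & ~R) | ((U | R) | (N | ~R))) & ((U -> ~C) -> (~(~U) -> R)))) = True
    ((C & ~R) | ((U | R) | (N | ~R))) & ((U -> ~C) -> (~(~U) -> R)) = False
      (C & ~R) | ((U | R) | (N | ~R)) = True
        C & ~R = False
          ~R = True
        (U | R) | (N | ~R) = True
          U | R = True
          N | ~R = True
            ~R = True
      (U -> ~C) -> (~(~U) -> R) = False
        U -> ~C = True
          ~C = True
        ~(~U) -> R = False
          ~(~U) = True
            ~U = False
The formula evaluates to True.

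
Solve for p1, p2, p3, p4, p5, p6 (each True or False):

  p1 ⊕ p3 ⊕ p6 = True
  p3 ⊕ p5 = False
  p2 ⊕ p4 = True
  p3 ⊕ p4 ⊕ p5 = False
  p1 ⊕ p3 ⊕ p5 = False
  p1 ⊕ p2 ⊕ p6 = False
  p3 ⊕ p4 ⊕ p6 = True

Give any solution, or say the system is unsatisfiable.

p1=F, p2=T, p3=F, p4=F, p5=F, p6=T

p1 ⊕ p3 ⊕ p6 = F ⊕ F ⊕ T = True ✓
p3 ⊕ p5 = F ⊕ F = False ✓
p2 ⊕ p4 = T ⊕ F = True ✓
p3 ⊕ p4 ⊕ p5 = F ⊕ F ⊕ F = False ✓
p1 ⊕ p3 ⊕ p5 = F ⊕ F ⊕ F = False ✓
p1 ⊕ p2 ⊕ p6 = F ⊕ T ⊕ T = False ✓
p3 ⊕ p4 ⊕ p6 = F ⊕ F ⊕ T = True ✓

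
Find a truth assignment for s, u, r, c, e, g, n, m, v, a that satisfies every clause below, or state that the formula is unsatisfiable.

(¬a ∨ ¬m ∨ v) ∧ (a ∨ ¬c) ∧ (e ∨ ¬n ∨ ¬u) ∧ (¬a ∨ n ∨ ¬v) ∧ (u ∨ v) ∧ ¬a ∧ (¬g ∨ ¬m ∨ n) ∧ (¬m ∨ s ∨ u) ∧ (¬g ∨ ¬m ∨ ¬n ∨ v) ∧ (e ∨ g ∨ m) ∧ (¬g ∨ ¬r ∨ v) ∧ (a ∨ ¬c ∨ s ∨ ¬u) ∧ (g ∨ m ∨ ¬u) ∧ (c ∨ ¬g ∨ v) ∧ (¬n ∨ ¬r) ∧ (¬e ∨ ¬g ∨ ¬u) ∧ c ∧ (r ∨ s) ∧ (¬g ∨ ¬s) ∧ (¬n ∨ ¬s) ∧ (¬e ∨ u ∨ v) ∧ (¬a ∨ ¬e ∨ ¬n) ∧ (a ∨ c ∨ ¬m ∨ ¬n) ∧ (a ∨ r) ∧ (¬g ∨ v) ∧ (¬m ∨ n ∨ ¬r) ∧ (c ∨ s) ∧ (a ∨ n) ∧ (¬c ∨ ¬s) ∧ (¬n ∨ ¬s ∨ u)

Unsatisfiable — no assignment works.

Case c = True:
  (a ∨ ¬c) forces a = True.
  Clause (¬a) is falsified — contradiction.
Case c = False:
  Clause (c) is falsified — contradiction.
Both cases fail, so the formula is unsatisfiable.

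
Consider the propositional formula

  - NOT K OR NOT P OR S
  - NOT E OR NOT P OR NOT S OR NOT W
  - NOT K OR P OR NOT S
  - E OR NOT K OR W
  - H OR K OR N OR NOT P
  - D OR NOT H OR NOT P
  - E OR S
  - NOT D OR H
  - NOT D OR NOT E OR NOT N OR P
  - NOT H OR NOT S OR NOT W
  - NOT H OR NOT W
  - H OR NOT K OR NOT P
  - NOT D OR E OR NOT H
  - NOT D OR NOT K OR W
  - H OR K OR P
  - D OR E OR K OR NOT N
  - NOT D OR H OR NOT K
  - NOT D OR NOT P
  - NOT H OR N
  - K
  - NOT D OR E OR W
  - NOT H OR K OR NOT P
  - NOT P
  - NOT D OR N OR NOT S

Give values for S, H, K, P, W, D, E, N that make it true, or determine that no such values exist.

Unit clause (K) forces K = True.
Unit clause (NOT P) forces P = False.
In (NOT K OR P OR NOT S) only NOT S is left, so S = False.
In (E OR S) only E is left, so E = True.
Set H = False.
  then (NOT D OR H) forces D = False.
Set W = False.
Set N = False.
All clauses satisfied.

S = False, H = False, K = True, P = False, W = False, D = False, E = True, N = False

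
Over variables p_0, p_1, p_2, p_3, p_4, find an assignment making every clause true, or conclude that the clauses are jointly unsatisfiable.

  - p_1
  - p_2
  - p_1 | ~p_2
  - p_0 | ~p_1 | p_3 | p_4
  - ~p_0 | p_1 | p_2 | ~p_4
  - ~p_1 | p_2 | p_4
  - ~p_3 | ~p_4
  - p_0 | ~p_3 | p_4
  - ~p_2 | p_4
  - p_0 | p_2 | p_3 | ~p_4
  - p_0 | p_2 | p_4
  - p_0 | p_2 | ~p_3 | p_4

p_0: True, p_1: True, p_2: True, p_3: False, p_4: True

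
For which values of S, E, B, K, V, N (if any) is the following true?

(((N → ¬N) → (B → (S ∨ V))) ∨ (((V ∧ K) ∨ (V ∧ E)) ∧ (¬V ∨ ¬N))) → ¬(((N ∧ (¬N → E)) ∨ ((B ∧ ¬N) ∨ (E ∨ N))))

S = False, E = False, B = True, K = True, V = False, N = False

  (((N → ¬N) → (B → (S ∨ V))) ∨ (((V ∧ K) ∨ (V ∧ E)) ∧ (¬V ∨ ¬N))) → ¬(((N ∧ (¬N → E)) ∨ ((B ∧ ¬N) ∨ (E ∨ N)))) = True
    ((N → ¬N) → (B → (S ∨ V))) ∨ (((V ∧ K) ∨ (V ∧ E)) ∧ (¬V ∨ ¬N)) = False
      (N → ¬N) → (B → (S ∨ V)) = False
        N → ¬N = True
          ¬N = True
        B → (S ∨ V) = False
          S ∨ V = False
      ((V ∧ K) ∨ (V ∧ E)) ∧ (¬V ∨ ¬N) = False
        (V ∧ K) ∨ (V ∧ E) = False
          V ∧ K = False
          V ∧ E = False
        ¬V ∨ ¬N = True
          ¬V = True
          ¬N = True
    ¬(((N ∧ (¬N → E)) ∨ ((B ∧ ¬N) ∨ (E ∨ N)))) = False
      (N ∧ (¬N → E)) ∨ ((B ∧ ¬N) ∨ (E ∨ N)) = True
        N ∧ (¬N → E) = False
          ¬N → E = False
            ¬N = True
        (B ∧ ¬N) ∨ (E ∨ N) = True
          B ∧ ¬N = True
            ¬N = True
          E ∨ N = False
The formula evaluates to True.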